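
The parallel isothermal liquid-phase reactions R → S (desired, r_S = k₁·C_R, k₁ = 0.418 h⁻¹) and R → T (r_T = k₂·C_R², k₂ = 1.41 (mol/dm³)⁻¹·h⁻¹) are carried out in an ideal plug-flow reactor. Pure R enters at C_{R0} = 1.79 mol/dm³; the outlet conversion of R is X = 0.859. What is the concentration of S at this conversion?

C_R = C_{R0}(1−X) = 0.2524 mol/dm³.
Along a PFR/batch, dC_S/dC_R = −r_S/(r_S+r_T) = −k₁/(k₁+k₂·C_R).
Integrating from C_{R0} to C_R: C_S = (0.418/1.41)·ln[(0.418+1.41·1.79)/(0.418+1.41·0.252)] = 0.2965·ln(2.942/0.7739) = 0.3959 mol/dm³.

0.396 mol/dm³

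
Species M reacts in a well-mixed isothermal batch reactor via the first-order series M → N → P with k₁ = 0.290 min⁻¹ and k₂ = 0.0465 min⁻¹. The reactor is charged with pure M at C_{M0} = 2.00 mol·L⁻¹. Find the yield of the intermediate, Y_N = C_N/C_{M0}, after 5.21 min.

Solving the coupled first-order balances gives C_N(t) = [k₁/(k₂−k₁)]·C_{M0}·(e^(−k₁t) − e^(−k₂t)).
e^(−k₁t) = e^(−0.290×5.21) = e^(−1.511) = 0.2207; e^(−k₂t) = e^(−0.2423) = 0.7848.
C_N = 0.290×2.00/(0.0465−0.290) × (0.2207−0.7848) = (-2.382)×(-0.5641) = 1.344 mol·L⁻¹.
Y_N = C_N/C_{M0} = 1.344/2.00 = 0.672.

0.672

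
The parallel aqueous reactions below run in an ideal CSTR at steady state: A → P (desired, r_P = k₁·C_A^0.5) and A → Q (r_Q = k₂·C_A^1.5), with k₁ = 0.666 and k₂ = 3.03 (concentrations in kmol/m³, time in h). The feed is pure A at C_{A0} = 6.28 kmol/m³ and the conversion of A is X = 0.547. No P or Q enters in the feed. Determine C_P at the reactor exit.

Exit C_A = C_{A0}(1−X) = 6.28×0.453 = 2.845 kmol/m³.
A CSTR operates uniformly at the exit composition, giving r_P = 1.123 and r_Q = 14.54 (each k·C_A^n at C_A = 2.845).
Fraction of consumed A going to P: r_P/(r_P+r_Q) = 0.07172.
C_P = 0.07172·C_{A0}·X = 0.07172×6.28×0.547 = 0.246 kmol/m³.

0.246 kmol/m³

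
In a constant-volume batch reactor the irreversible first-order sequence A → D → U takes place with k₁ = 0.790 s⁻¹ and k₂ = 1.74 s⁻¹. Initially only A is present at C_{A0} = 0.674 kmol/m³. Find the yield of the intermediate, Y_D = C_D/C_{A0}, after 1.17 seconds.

Solving the coupled first-order balances gives C_D(t) = [k₁/(k₂−k₁)]·C_{A0}·(e^(−k₁t) − e^(−k₂t)).
e^(−k₁t) = e^(−0.790×1.17) = e^(−0.9243) = 0.3968; e^(−k₂t) = e^(−2.036) = 0.1306.
C_D = 0.790×0.674/(1.74−0.790) × (0.3968−0.1306) = 0.5605×0.2662 = 0.1492 kmol/m³.
Y_D = C_D/C_{A0} = 0.1492/0.674 = 0.221.

0.221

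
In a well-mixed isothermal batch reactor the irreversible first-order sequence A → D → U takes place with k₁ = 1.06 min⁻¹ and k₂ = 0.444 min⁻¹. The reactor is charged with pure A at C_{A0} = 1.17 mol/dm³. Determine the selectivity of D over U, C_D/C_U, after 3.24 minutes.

Solving the coupled first-order balances gives C_D(t) = [k₁/(k₂−k₁)]·C_{A0}·(e^(−k₁t) − e^(−k₂t)).
e^(−k₁t) = e^(−1.06×3.24) = e^(−3.434) = 0.03224; e^(−k₂t) = e^(−1.439) = 0.2373.
C_D = 1.06×1.17/(0.444−1.06) × (0.03224−0.2373) = (-2.013)×(-0.2050) = 0.4128 mol/dm³.
C_A = C_{A0}e^(−k₁t) = 0.03773 mol/dm³, so C_U = C_{A0}−C_A−C_D = 0.7195 mol/dm³; C_D/C_U = 0.574.

0.574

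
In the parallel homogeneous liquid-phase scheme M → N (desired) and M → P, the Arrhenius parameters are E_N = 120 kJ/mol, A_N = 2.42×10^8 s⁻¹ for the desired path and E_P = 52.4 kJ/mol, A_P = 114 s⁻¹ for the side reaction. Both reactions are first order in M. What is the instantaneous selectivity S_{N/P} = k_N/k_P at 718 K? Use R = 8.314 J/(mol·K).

25.6

k_N/k_P = (A_N/A_P)·exp[−(E_N−E_P)/(RT)] = (A_N/A_P)·exp[(E_P−E_N)/(RT)].
(E_P−E_N)/(RT) = (52.4−120)×10³/(8.314×718) = -67600/5969 = -11.32.
k_N/k_P = (2.42×10^8/114)·exp(-11.32) = 2.123×10^6 × 1.208×10^-5 = 25.6.
Since E_N > E_P, raising the temperature improves selectivity toward N.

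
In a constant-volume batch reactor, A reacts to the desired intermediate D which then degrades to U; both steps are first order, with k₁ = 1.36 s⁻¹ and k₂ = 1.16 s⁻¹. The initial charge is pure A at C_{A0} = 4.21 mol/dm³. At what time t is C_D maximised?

0.795 s

For first-order series the maximum of C_D occurs at t_opt = ln(k₂/k₁)/(k₂−k₁).
= ln(1.16/1.36)/(1.16−1.36) = ln(0.8529)/-0.2000 = -0.1591/-0.2000 = 0.795 s.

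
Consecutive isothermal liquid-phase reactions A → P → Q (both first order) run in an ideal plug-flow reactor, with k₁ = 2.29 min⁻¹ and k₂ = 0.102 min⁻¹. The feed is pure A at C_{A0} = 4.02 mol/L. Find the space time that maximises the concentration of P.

For first-order series the maximum of C_P occurs at τ_opt = ln(k₂/k₁)/(k₂−k₁).
= ln(0.102/2.29)/(0.102−2.29) = ln(0.04454)/-2.188 = -3.111/-2.188 = 1.42 min.

1.42 min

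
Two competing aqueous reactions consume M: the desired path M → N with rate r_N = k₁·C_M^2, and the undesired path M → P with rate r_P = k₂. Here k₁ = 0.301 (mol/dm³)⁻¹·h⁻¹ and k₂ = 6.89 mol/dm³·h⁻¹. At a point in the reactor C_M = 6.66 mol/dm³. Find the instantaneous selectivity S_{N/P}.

S_{N/P} = r_N/r_P = (k₁·C_M^2)/(k₂) = (k₁/k₂)·C_M^2.
= (0.301×6.660^2) / (6.89) = 13.35/6.890 = 1.94.
Since the desired path is higher order in M, keeping C_M high (PFR or concentrated feed) favours N.

1.94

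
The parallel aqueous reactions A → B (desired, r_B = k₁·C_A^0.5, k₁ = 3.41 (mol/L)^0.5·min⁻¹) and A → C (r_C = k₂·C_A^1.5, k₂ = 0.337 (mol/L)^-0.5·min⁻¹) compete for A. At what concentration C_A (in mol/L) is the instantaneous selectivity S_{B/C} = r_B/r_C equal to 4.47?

2.26 mol/L

S_{B/C} = (k₁/k₂)·C_A⁻¹ ⇒ C_A = (S·k₂/k₁)^(-1).
= (4.47×0.337/3.41)^(-1) = (0.4418)^(-1) = 2.26 mol/L.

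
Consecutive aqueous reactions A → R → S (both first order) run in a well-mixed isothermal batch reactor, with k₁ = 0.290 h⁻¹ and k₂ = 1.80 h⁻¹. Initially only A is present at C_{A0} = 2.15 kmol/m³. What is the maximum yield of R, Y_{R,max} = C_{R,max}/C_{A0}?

For a first-order series the maximum intermediate yield is C_{R,max}/C_{A0} = (k₁/k₂)^[k₂/(k₂−k₁)].
= (0.290/1.80)^(1.80/(1.80−0.290)) = (0.1611)^(1.192) = 0.1135.

0.113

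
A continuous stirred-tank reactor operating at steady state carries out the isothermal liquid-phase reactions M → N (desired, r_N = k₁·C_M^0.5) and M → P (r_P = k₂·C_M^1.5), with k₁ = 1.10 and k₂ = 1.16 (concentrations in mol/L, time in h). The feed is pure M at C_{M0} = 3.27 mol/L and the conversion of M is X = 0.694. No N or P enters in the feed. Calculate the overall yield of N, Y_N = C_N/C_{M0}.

Exit C_M = C_{M0}(1−X) = 3.27×0.306 = 1.001 mol/L.
A CSTR operates uniformly at the exit composition, giving r_N = 1.100 and r_P = 1.161 (each k·C_M^n at C_M = 1.001).
Fraction of consumed M going to N: r_N/(r_N+r_P) = 0.4866.
C_N = 0.4866·C_{M0}·X = 0.4866×3.27×0.694 = 1.10 mol/L; Y_N = C_N/C_{M0} = 0.338.

0.338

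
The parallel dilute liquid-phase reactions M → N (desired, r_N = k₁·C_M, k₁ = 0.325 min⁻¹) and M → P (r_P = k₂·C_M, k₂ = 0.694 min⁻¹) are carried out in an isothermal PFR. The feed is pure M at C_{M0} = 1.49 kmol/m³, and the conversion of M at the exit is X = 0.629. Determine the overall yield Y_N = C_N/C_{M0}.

C_M = C_{M0}(1−X) = 0.5528 kmol/m³.
Both paths are first order in M, so the instantaneous fraction to N is constant: dC_N/d(−C_M) = k₁/(k₁+k₂) = 0.3189.
C_N = 0.3189·(C_{M0}−C_M) = 0.3189×0.9372 = 0.299 kmol/m³.
Y_N = C_N/C_{M0} = 0.2989/1.49 = 0.201.

0.201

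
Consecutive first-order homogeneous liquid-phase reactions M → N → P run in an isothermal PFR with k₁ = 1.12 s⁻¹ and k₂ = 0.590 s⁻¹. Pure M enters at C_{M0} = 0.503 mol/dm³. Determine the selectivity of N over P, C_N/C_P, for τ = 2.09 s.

The intermediate concentration in a first-order A→B→C sequence is C_N = k₁C_{M0}(e^(−k₁τ) − e^(−k₂τ))/(k₂−k₁).
e^(−k₁τ) = e^(−1.12×2.09) = e^(−2.341) = 0.09625; e^(−k₂τ) = e^(−1.233) = 0.2914.
C_N = 1.12×0.503/(0.590−1.12) × (0.09625−0.2914) = (-1.063)×(-0.1951) = 0.2074 mol/dm³.
C_M = C_{M0}e^(−k₁τ) = 0.04841 mol/dm³, so C_P = C_{M0}−C_M−C_N = 0.2472 mol/dm³; C_N/C_P = 0.839.

0.839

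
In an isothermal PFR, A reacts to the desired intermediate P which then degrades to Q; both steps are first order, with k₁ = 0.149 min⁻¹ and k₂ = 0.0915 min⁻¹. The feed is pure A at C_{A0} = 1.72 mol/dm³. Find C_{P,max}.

0.792 mol/dm³

For a first-order series the maximum intermediate yield is C_{P,max}/C_{A0} = (k₁/k₂)^[k₂/(k₂−k₁)].
= (0.149/0.0915)^(0.0915/(0.0915−0.149)) = (1.628)^(-1.591) = 0.4603.
C_{P,max} = 0.4603×1.72 = 0.792 mol/dm³.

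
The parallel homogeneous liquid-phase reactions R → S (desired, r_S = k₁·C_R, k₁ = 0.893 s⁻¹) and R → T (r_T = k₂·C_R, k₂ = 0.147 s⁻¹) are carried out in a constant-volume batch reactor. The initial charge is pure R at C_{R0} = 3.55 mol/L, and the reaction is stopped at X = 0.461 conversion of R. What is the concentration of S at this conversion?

1.41 mol/L

C_R = C_{R0}(1−X) = 1.913 mol/L.
Both paths are first order in R, so the instantaneous fraction to S is constant: dC_S/d(−C_R) = k₁/(k₁+k₂) = 0.8587.
C_S = 0.8587·(C_{R0}−C_R) = 0.8587×1.637 = 1.41 mol/L.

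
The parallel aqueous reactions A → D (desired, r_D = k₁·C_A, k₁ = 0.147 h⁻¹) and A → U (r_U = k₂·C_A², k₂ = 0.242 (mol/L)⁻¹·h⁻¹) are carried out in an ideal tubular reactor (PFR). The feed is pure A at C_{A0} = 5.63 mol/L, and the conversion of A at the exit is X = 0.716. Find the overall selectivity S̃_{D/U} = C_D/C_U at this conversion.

C_A = C_{A0}(1−X) = 1.599 mol/L.
Along a PFR/batch, dC_D/dC_A = −r_D/(r_D+r_U) = −k₁/(k₁+k₂·C_A).
Integrating from C_{A0} to C_A: C_D = (0.147/0.242)·ln[(0.147+0.242·5.63)/(0.147+0.242·1.60)] = 0.6074·ln(1.509/0.5339) = 0.6313 mol/L.
C_U = (C_{A0}−C_A)−C_D = 3.400 mol/L; S̃_{D/U} = 0.6313/3.400 = 0.186.

0.186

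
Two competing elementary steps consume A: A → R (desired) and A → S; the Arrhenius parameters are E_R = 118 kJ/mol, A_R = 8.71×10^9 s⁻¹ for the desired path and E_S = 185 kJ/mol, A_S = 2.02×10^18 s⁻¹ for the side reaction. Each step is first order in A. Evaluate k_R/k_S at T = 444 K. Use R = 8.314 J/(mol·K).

With equal orders, S_{R/S} = k_R/k_S = (A_R/A_S)·exp[(E_S−E_R)/(RT)].
(E_S−E_R)/(RT) = (185−118)×10³/(8.314×444) = 67000/3691 = 18.15.
k_R/k_S = (8.71×10^9/2.02×10^18)·exp(18.15) = 4.312×10^-9 × 7.630×10^7 = 0.329.

0.329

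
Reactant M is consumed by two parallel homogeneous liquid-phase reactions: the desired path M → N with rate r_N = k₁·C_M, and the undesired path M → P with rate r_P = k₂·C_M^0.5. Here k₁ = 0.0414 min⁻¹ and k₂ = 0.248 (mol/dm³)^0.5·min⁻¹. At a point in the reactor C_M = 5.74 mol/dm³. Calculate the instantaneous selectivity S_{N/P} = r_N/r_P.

0.400

S_{N/P} = r_N/r_P = (k₁·C_M)/(k₂·C_M^0.5) = (k₁/k₂)·C_M^0.5.
= (0.0414×5.740) / (0.248×5.740^0.5) = 0.2376/0.5942 = 0.400.
Since the desired path is higher order in M, keeping C_M high (PFR or concentrated feed) favours N.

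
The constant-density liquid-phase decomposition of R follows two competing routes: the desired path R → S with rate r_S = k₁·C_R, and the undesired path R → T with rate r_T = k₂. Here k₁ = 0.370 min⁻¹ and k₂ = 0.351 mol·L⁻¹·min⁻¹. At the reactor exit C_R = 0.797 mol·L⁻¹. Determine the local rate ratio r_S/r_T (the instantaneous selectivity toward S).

S_{S/T} = r_S/r_T = (k₁·C_R)/(k₂) = (k₁/k₂)·C_R.
= (0.370×0.7970) / (0.351) = 0.2949/0.3510 = 0.840.
Since the desired path is higher order in R, keeping C_R high (PFR or concentrated feed) favours S.

0.840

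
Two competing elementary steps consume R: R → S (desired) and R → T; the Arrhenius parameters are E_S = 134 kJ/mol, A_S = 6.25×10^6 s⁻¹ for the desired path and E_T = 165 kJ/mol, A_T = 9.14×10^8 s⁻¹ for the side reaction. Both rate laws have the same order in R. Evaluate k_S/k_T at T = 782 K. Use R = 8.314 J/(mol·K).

With equal orders, S_{S/T} = k_S/k_T = (A_S/A_T)·exp[(E_T−E_S)/(RT)].
(E_T−E_S)/(RT) = (165−134)×10³/(8.314×782) = 31000/6502 = 4.768.
k_S/k_T = (6.25×10^6/9.14×10^8)·exp(4.768) = 0.006838 × 117.7 = 0.805.

0.805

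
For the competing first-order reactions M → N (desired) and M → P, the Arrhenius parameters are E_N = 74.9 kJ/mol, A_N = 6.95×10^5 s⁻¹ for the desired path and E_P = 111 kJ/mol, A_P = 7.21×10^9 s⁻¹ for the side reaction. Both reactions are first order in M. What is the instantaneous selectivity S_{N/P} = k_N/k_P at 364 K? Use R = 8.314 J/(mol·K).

With equal orders, S_{N/P} = k_N/k_P = (A_N/A_P)·exp[(E_P−E_N)/(RT)].
(E_P−E_N)/(RT) = (111−74.9)×10³/(8.314×364) = 36100/3026 = 11.93.
k_N/k_P = (6.95×10^5/7.21×10^9)·exp(11.93) = 9.639×10^-5 × 1.516×10^5 = 14.6.
Since E_N < E_P, lowering the temperature improves selectivity toward N.

14.6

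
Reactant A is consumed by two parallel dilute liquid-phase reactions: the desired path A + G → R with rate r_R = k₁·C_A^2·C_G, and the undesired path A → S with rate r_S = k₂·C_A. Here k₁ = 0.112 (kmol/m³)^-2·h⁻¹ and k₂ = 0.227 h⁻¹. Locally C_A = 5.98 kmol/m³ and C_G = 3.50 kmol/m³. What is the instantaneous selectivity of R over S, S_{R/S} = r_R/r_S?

10.3

S_{R/S} = r_R/r_S = (k₁·C_A^2·C_G)/(k₂·C_A) = (k₁/k₂)·C_A·C_G.
= (0.112×5.980^2×3.500) / (0.227×5.980) = 14.02/1.357 = 10.3.
Since the desired path is higher order in A, keeping C_A high (PFR or concentrated feed) favours R.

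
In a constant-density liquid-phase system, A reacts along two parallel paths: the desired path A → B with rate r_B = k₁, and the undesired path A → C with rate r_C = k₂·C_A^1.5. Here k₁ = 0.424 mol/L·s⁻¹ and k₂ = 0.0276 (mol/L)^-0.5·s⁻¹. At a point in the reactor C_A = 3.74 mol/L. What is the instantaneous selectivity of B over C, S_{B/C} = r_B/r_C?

S_{B/C} = r_B/r_C = (k₁)/(k₂·C_A^1.5) = (k₁/k₂)·C_A^-1.5.
= (0.424) / (0.0276×3.740^1.5) = 0.4240/0.1996 = 2.12.
The undesired path is higher order in A, so low C_A (CSTR or dilute feed) favours B.

2.12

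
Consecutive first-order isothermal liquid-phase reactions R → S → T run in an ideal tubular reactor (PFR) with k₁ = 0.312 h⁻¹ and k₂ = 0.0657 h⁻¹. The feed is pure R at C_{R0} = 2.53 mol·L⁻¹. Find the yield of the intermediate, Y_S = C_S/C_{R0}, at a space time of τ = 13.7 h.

The intermediate concentration in a first-order A→B→C sequence is C_S = k₁C_{R0}(e^(−k₁τ) − e^(−k₂τ))/(k₂−k₁).
e^(−k₁τ) = e^(−0.312×13.7) = e^(−4.274) = 0.01392; e^(−k₂τ) = e^(−0.9001) = 0.4065.
C_S = 0.312×2.53/(0.0657−0.312) × (0.01392−0.4065) = (-3.205)×(-0.3926) = 1.258 mol·L⁻¹.
Y_S = C_S/C_{R0} = 1.258/2.53 = 0.497.

0.497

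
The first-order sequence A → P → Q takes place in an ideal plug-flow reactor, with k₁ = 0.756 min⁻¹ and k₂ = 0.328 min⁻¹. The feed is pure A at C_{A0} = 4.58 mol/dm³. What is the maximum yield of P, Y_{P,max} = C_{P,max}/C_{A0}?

At the optimum, C_{P,max}/C_{A0} = (k₁/k₂)^[k₂/(k₂−k₁)].
= (0.756/0.328)^(0.328/(0.328−0.756)) = (2.305)^(-0.7664) = 0.5273.

0.527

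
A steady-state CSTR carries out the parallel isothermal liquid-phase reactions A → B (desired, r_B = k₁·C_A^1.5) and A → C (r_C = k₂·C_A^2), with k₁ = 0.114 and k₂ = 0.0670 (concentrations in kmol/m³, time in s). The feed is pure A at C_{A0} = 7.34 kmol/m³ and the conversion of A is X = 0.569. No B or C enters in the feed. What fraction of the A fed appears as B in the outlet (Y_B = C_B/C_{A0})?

Exit C_A = C_{A0}(1−X) = 7.34×0.431 = 3.164 kmol/m³.
In a CSTR the entire volume is at exit conditions, so r_B = 0.114×3.164^1.5 = 0.6415 and r_C = 0.0670×3.164^2 = 0.6705.
Fraction of consumed A going to B: r_B/(r_B+r_C) = 0.4889.
C_B = 0.4889·C_{A0}·X = 0.4889×7.34×0.569 = 2.04 kmol/m³; Y_B = C_B/C_{A0} = 0.278.

0.278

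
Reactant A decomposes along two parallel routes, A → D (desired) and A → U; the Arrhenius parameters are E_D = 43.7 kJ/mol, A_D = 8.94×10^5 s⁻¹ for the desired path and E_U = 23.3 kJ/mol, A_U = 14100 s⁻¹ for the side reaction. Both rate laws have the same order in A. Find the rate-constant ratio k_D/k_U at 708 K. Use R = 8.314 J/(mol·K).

k_D/k_U = (A_D/A_U)·exp[−(E_D−E_U)/(RT)] = (A_D/A_U)·exp[(E_U−E_D)/(RT)].
(E_U−E_D)/(RT) = (23.3−43.7)×10³/(8.314×708) = -20400/5886 = -3.466.
k_D/k_U = (8.94×10^5/14100)·exp(-3.466) = 63.40 × 0.03125 = 1.98.
Since E_D > E_U, raising the temperature improves selectivity toward D.

1.98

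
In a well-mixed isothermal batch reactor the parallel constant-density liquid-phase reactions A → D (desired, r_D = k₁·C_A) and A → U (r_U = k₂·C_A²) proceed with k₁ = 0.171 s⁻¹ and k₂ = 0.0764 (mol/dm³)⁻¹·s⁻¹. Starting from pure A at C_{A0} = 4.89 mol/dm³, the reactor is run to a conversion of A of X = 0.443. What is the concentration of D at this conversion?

C_A = C_{A0}(1−X) = 2.724 mol/dm³.
Along a PFR/batch, dC_D/dC_A = −r_D/(r_D+r_U) = −k₁/(k₁+k₂·C_A).
Integrating from C_{A0} to C_A: C_D = (0.171/0.0764)·ln[(0.171+0.0764·4.89)/(0.171+0.0764·2.72)] = 2.238·ln(0.5446/0.3791) = 0.8108 mol/dm³.

0.811 mol/dm³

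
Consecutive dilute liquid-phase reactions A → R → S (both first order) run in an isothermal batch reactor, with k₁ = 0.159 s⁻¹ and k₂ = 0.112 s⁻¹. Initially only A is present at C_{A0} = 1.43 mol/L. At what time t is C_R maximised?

7.46 s

Setting dC_R/dt = 0 gives t_opt = ln(k₂/k₁)/(k₂−k₁).
= ln(0.112/0.159)/(0.112−0.159) = ln(0.7044)/-0.04700 = -0.3504/-0.04700 = 7.46 s.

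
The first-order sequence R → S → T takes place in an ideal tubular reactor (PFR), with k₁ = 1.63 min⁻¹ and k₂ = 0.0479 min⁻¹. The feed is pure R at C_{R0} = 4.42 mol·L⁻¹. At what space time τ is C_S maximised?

For first-order series the maximum of C_S occurs at τ_opt = ln(k₂/k₁)/(k₂−k₁).
= ln(0.0479/1.63)/(0.0479−1.63) = ln(0.02939)/-1.582 = -3.527/-1.582 = 2.23 min.

2.23 min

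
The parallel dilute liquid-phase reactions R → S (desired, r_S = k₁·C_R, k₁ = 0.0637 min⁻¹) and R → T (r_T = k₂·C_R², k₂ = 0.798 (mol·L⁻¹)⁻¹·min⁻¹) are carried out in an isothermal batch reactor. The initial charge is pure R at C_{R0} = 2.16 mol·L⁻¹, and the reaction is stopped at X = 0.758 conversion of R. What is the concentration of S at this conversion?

0.105 mol·L⁻¹

C_R = C_{R0}(1−X) = 0.5227 mol·L⁻¹.
Along a PFR/batch, dC_S/dC_R = −r_S/(r_S+r_T) = −k₁/(k₁+k₂·C_R).
Integrating from C_{R0} to C_R: C_S = (0.0637/0.798)·ln[(0.0637+0.798·2.16)/(0.0637+0.798·0.523)] = 0.07982·ln(1.787/0.4808) = 0.1048 mol·L⁻¹.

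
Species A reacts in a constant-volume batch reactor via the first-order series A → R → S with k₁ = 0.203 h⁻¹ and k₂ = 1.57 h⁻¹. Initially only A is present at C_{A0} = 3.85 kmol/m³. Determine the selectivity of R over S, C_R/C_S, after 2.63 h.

0.257

For first-order series with pure A initially, C_R(t) = k₁C_{A0}/(k₂−k₁)·(e^(−k₁t) − e^(−k₂t)).
e^(−k₁t) = e^(−0.203×2.63) = e^(−0.5339) = 0.5863; e^(−k₂t) = e^(−4.129) = 0.01610.
C_R = 0.203×3.85/(1.57−0.203) × (0.5863−0.01610) = 0.5717×0.5702 = 0.3260 kmol/m³.
C_A = C_{A0}e^(−k₁t) = 2.257 kmol/m³, so C_S = C_{A0}−C_A−C_R = 1.267 kmol/m³; C_R/C_S = 0.257.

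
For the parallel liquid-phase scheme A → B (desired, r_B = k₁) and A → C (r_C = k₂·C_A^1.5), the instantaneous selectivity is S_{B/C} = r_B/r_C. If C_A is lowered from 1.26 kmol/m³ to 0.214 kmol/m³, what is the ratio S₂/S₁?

S_{B/C} = (k₁/k₂)·C_A^-1.5, so S₂/S₁ = (C_{A,2}/C_{A,1})^-1.5.
= (0.214/1.26)^(-1.5) = (0.1698)^(-1.5) = 14.3.

14.3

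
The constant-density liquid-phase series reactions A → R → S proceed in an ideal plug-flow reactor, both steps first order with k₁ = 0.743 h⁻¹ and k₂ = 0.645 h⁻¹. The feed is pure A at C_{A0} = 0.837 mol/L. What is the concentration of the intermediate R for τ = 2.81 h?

0.249 mol/L

Solving the coupled first-order balances gives C_R(τ) = [k₁/(k₂−k₁)]·C_{A0}·(e^(−k₁τ) − e^(−k₂τ)).
e^(−k₁τ) = e^(−0.743×2.81) = e^(−2.088) = 0.1240; e^(−k₂τ) = e^(−1.812) = 0.1633.
C_R = 0.743×0.837/(0.645−0.743) × (0.1240−0.1633) = (-6.346)×(-0.03930) = 0.2494 mol/L.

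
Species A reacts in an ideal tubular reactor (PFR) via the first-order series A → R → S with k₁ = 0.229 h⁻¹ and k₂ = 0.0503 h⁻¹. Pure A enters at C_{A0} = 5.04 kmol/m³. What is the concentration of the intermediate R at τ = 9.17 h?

3.28 kmol/m³

Solving the coupled first-order balances gives C_R(τ) = [k₁/(k₂−k₁)]·C_{A0}·(e^(−k₁τ) − e^(−k₂τ)).
e^(−k₁τ) = e^(−0.229×9.17) = e^(−2.100) = 0.1225; e^(−k₂τ) = e^(−0.4613) = 0.6305.
C_R = 0.229×5.04/(0.0503−0.229) × (0.1225−0.6305) = (-6.459)×(-0.5080) = 3.281 kmol/m³.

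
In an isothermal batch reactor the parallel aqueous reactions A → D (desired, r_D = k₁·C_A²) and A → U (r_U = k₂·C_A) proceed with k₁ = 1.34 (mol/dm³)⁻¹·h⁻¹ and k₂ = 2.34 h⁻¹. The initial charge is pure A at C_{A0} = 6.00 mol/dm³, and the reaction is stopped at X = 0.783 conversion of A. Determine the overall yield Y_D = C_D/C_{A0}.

0.512

C_A = C_{A0}(1−X) = 1.302 mol/dm³.
Along a PFR/batch, dC_U/dC_A = −r_U/(r_D+r_U) = −k₂/(k₂+k₁·C_A).
Integrating from C_{A0} to C_A: C_U = (2.34/1.34)·ln[(2.34+1.34·6.00)/(2.34+1.34·1.30)] = 1.746·ln(10.38/4.085) = 1.629 mol/dm³.
Then C_D = (C_{A0}−C_A) − C_U = 4.698 − 1.629 = 3.069 mol/dm³.
Y_D = C_D/C_{A0} = 3.069/6.00 = 0.512.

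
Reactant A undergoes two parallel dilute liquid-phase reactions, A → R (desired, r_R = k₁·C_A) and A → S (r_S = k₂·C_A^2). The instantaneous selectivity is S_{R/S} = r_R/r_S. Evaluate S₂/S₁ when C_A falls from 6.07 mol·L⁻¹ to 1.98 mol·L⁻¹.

3.07

S_{R/S} = (k₁/k₂)·C_A⁻¹, so S₂/S₁ = (C_{A,2}/C_{A,1})⁻¹.
= 6.07/1.98 = 3.07.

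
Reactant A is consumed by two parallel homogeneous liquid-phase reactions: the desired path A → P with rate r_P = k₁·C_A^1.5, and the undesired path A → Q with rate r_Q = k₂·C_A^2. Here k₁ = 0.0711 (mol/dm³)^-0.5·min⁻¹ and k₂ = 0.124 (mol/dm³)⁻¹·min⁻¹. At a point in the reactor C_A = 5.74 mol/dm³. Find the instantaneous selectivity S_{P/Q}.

S_{P/Q} = r_P/r_Q = (k₁·C_A^1.5)/(k₂·C_A^2) = (k₁/k₂)·C_A^-0.5.
= (0.0711×5.740^1.5) / (0.124×5.740^2) = 0.9778/4.086 = 0.239.

0.239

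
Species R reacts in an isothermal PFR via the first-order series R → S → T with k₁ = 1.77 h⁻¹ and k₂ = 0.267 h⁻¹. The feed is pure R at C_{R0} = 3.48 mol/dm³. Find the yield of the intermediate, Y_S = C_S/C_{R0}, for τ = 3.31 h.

The intermediate concentration in a first-order A→B→C sequence is C_S = k₁C_{R0}(e^(−k₁τ) − e^(−k₂τ))/(k₂−k₁).
e^(−k₁τ) = e^(−1.77×3.31) = e^(−5.859) = 0.002855; e^(−k₂τ) = e^(−0.8838) = 0.4132.
C_S = 1.77×3.48/(0.267−1.77) × (0.002855−0.4132) = (-4.098)×(-0.4104) = 1.682 mol/dm³.
Y_S = C_S/C_{R0} = 1.682/3.48 = 0.483.

0.483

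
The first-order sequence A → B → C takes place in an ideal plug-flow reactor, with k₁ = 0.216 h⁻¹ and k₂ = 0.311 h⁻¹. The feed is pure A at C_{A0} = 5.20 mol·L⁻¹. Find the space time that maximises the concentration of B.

Setting dC_B/dτ = 0 gives τ_opt = ln(k₂/k₁)/(k₂−k₁).
= ln(0.311/0.216)/(0.311−0.216) = ln(1.440)/0.09500 = 0.3645/0.09500 = 3.84 h.

3.84 h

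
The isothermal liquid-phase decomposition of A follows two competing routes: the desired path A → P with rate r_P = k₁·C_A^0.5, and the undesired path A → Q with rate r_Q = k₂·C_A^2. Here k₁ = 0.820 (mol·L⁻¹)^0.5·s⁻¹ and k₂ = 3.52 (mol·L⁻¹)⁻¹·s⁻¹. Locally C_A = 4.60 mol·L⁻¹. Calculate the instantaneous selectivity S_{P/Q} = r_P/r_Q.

S_{P/Q} = r_P/r_Q = (k₁·C_A^0.5)/(k₂·C_A^2) = (k₁/k₂)·C_A^-1.5.
= (0.820×4.600^0.5) / (3.52×4.600^2) = 1.759/74.48 = 0.0236.

0.0236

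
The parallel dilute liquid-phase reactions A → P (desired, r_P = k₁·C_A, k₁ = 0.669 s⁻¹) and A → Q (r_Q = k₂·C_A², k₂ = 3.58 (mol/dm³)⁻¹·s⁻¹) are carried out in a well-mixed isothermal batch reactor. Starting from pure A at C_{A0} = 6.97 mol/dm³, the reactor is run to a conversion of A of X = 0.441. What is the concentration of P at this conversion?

0.105 mol/dm³

C_A = C_{A0}(1−X) = 3.896 mol/dm³.
Along a PFR/batch, dC_P/dC_A = −r_P/(r_P+r_Q) = −k₁/(k₁+k₂·C_A).
Integrating from C_{A0} to C_A: C_P = (0.669/3.58)·ln[(0.669+3.58·6.97)/(0.669+3.58·3.90)] = 0.1869·ln(25.62/14.62) = 0.1049 mol/dm³.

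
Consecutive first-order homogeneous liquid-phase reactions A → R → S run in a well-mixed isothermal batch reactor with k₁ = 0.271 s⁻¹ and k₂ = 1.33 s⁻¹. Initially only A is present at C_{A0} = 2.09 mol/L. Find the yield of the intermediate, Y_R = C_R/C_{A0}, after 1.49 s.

For first-order series with pure A initially, C_R(t) = k₁C_{A0}/(k₂−k₁)·(e^(−k₁t) − e^(−k₂t)).
e^(−k₁t) = e^(−0.271×1.49) = e^(−0.4038) = 0.6678; e^(−k₂t) = e^(−1.982) = 0.1378.
C_R = 0.271×2.09/(1.33−0.271) × (0.6678−0.1378) = 0.5348×0.5299 = 0.2834 mol/L.
Y_R = C_R/C_{A0} = 0.2834/2.09 = 0.136.

0.136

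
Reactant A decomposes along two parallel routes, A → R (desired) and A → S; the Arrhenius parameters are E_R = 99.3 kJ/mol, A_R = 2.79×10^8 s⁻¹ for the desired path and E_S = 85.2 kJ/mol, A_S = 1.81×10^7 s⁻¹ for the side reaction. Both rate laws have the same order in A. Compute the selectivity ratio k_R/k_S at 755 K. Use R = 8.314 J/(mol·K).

1.63

k_R/k_S = (A_R/A_S)·exp[−(E_R−E_S)/(RT)] = (A_R/A_S)·exp[(E_S−E_R)/(RT)].
(E_S−E_R)/(RT) = (85.2−99.3)×10³/(8.314×755) = -14100/6277 = -2.246.
k_R/k_S = (2.79×10^8/1.81×10^7)·exp(-2.246) = 15.41 × 0.1058 = 1.63.
Since E_R > E_S, raising the temperature improves selectivity toward R.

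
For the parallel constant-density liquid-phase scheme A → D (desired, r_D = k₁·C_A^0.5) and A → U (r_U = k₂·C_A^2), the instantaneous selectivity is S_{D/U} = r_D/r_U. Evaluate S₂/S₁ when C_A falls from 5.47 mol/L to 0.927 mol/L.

14.3

S_{D/U} = (k₁/k₂)·C_A^-1.5, so S₂/S₁ = (C_{A,2}/C_{A,1})^-1.5.
= (0.927/5.47)^(-1.5) = (0.1695)^(-1.5) = 14.3.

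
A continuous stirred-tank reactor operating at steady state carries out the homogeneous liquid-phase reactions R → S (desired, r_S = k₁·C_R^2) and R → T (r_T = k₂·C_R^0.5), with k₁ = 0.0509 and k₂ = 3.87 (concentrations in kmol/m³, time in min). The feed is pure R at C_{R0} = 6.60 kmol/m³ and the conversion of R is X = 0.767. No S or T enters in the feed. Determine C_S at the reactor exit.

Exit C_R = C_{R0}(1−X) = 6.60×0.233 = 1.538 kmol/m³.
A CSTR operates uniformly at the exit composition, giving r_S = 0.1204 and r_T = 4.799 (each k·C_R^n at C_R = 1.538).
Fraction of consumed R going to S: r_S/(r_S+r_T) = 0.02447.
C_S = 0.02447·C_{R0}·X = 0.02447×6.60×0.767 = 0.124 kmol/m³.

0.124 kmol/m³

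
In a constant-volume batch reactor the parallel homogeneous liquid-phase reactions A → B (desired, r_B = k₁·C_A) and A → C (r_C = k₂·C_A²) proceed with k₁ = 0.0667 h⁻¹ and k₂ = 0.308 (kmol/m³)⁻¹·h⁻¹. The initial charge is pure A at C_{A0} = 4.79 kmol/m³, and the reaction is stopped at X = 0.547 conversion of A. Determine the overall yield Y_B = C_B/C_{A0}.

C_A = C_{A0}(1−X) = 2.170 kmol/m³.
Along a PFR/batch, dC_B/dC_A = −r_B/(r_B+r_C) = −k₁/(k₁+k₂·C_A).
Integrating from C_{A0} to C_A: C_B = (0.0667/0.308)·ln[(0.0667+0.308·4.79)/(0.0667+0.308·2.17)] = 0.2166·ln(1.542/0.7350) = 0.1605 kmol/m³.
Y_B = C_B/C_{A0} = 0.1605/4.79 = 0.0335.

0.0335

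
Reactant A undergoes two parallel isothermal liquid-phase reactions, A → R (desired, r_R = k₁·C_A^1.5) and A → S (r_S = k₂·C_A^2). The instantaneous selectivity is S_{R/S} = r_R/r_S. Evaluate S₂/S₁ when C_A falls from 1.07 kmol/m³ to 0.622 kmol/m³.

S_{R/S} = (k₁/k₂)·C_A^-0.5, so S₂/S₁ = (C_{A,2}/C_{A,1})^-0.5.
= (0.622/1.07)^(-0.5) = (0.5813)^(-0.5) = 1.31.

1.31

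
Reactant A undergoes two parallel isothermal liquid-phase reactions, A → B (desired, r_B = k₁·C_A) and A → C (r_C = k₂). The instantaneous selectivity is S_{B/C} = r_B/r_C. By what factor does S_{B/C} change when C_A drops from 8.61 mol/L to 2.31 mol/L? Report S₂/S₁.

0.268

S_{B/C} = (k₁/k₂)·C_A, so S₂/S₁ = (C_{A,2}/C_{A,1}).
= 2.31/8.61 = 0.268.
Selectivity toward B falls as C_A falls — high-concentration operation is favoured.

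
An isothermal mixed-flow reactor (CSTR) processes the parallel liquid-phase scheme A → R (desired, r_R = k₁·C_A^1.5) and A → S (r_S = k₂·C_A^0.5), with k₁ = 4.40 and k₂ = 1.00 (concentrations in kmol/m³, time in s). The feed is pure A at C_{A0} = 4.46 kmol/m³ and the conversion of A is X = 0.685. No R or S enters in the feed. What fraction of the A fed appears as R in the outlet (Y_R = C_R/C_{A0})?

0.590

Exit C_A = C_{A0}(1−X) = 4.46×0.315 = 1.405 kmol/m³.
A CSTR operates uniformly at the exit composition, giving r_R = 7.327 and r_S = 1.185 (each k·C_A^n at C_A = 1.405).
Fraction of consumed A going to R: r_R/(r_R+r_S) = 0.8608.
C_R = 0.8608·C_{A0}·X = 0.8608×4.46×0.685 = 2.63 kmol/m³; Y_R = C_R/C_{A0} = 0.590.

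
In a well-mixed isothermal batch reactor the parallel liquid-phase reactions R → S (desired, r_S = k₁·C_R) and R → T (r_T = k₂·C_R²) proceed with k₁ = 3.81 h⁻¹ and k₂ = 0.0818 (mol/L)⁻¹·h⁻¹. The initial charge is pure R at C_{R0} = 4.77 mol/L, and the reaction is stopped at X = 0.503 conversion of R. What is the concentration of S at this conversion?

2.23 mol/L

C_R = C_{R0}(1−X) = 2.371 mol/L.
Along a PFR/batch, dC_S/dC_R = −r_S/(r_S+r_T) = −k₁/(k₁+k₂·C_R).
Integrating from C_{R0} to C_R: C_S = (3.81/0.0818)·ln[(3.81+0.0818·4.77)/(3.81+0.0818·2.37)] = 46.58·ln(4.200/4.004) = 2.229 mol/L.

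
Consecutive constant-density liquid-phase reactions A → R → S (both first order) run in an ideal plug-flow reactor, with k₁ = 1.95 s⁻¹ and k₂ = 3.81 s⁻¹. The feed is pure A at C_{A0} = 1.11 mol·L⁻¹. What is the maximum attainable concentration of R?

At the optimum, C_{R,max}/C_{A0} = (k₁/k₂)^[k₂/(k₂−k₁)].
= (1.95/3.81)^(3.81/(3.81−1.95)) = (0.5118)^(2.048) = 0.2536.
C_{R,max} = 0.2536×1.11 = 0.281 mol·L⁻¹.

0.281 mol·L⁻¹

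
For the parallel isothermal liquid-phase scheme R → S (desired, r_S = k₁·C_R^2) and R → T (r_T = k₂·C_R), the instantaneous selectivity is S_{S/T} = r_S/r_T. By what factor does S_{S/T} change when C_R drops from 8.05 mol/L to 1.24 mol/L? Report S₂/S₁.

S_{S/T} = (k₁/k₂)·C_R, so S₂/S₁ = (C_{R,2}/C_{R,1}).
= 1.24/8.05 = 0.154.
Selectivity toward S falls as C_R falls — high-concentration operation is favoured.

0.154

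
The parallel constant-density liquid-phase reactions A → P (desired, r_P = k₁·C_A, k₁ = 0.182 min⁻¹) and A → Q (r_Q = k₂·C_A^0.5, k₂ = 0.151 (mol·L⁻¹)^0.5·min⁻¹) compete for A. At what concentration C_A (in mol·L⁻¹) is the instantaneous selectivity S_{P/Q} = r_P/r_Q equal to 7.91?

S_{P/Q} = (k₁/k₂)·C_A^0.5 ⇒ C_A = (S·k₂/k₁)^(2).
= (7.91×0.151/0.182)^(2) = (6.563)^(2) = 43.1 mol·L⁻¹.

43.1 mol·L⁻¹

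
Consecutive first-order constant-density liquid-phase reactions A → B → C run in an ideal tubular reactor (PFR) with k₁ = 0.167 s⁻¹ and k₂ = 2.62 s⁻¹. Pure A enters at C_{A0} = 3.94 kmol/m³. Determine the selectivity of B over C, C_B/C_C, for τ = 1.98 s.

For first-order series with pure A initially, C_B(τ) = k₁C_{A0}/(k₂−k₁)·(e^(−k₁τ) − e^(−k₂τ)).
e^(−k₁τ) = e^(−0.167×1.98) = e^(−0.3307) = 0.7184; e^(−k₂τ) = e^(−5.188) = 0.005585.
C_B = 0.167×3.94/(2.62−0.167) × (0.7184−0.005585) = 0.2682×0.7129 = 0.1912 kmol/m³.
C_A = C_{A0}e^(−k₁τ) = 2.831 kmol/m³, so C_C = C_{A0}−C_A−C_B = 0.9181 kmol/m³; C_B/C_C = 0.208.

0.208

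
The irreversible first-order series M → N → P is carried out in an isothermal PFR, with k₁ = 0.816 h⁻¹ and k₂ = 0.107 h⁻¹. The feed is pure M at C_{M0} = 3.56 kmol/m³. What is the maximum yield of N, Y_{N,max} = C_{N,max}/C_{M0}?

Evaluating C_N at τ_opt = ln(k₂/k₁)/(k₂−k₁) gives C_{N,max}/C_{M0} = (k₁/k₂)^[k₂/(k₂−k₁)].
= (0.816/0.107)^(0.107/(0.107−0.816)) = (7.626)^(-0.1509) = 0.7359.

0.736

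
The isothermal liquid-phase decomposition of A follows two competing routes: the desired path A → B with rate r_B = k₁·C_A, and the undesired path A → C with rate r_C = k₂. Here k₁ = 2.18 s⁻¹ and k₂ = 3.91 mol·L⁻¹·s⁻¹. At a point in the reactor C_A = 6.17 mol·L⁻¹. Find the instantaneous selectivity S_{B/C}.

S_{B/C} = r_B/r_C = (k₁·C_A)/(k₂) = (k₁/k₂)·C_A.
= (2.18×6.170) / (3.91) = 13.45/3.910 = 3.44.

3.44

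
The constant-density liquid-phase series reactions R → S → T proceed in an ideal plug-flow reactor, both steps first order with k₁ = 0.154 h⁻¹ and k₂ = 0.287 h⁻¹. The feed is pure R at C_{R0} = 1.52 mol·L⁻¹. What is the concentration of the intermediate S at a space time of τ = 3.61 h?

0.385 mol·L⁻¹

Solving the coupled first-order balances gives C_S(τ) = [k₁/(k₂−k₁)]·C_{R0}·(e^(−k₁τ) − e^(−k₂τ)).
e^(−k₁τ) = e^(−0.154×3.61) = e^(−0.5559) = 0.5735; e^(−k₂τ) = e^(−1.036) = 0.3548.
C_S = 0.154×1.52/(0.287−0.154) × (0.5735−0.3548) = 1.760×0.2187 = 0.3849 mol·L⁻¹.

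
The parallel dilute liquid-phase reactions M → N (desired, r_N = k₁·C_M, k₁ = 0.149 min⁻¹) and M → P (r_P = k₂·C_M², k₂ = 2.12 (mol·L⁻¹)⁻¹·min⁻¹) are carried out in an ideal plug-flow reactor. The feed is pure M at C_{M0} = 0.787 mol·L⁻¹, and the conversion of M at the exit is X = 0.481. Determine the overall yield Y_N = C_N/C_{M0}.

C_M = C_{M0}(1−X) = 0.4085 mol·L⁻¹.
Along a PFR/batch, dC_N/dC_M = −r_N/(r_N+r_P) = −k₁/(k₁+k₂·C_M).
Integrating from C_{M0} to C_M: C_N = (0.149/2.12)·ln[(0.149+2.12·0.787)/(0.149+2.12·0.408)] = 0.07028·ln(1.817/1.015) = 0.04095 mol·L⁻¹.
Y_N = C_N/C_{M0} = 0.04095/0.787 = 0.0520.

0.0520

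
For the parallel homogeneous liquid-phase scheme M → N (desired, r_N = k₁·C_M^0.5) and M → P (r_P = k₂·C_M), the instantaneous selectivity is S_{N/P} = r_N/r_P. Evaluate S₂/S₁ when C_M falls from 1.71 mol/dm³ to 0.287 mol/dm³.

S_{N/P} = (k₁/k₂)·C_M^-0.5, so S₂/S₁ = (C_{M,2}/C_{M,1})^-0.5.
= (0.287/1.71)^(-0.5) = (0.1678)^(-0.5) = 2.44.

2.44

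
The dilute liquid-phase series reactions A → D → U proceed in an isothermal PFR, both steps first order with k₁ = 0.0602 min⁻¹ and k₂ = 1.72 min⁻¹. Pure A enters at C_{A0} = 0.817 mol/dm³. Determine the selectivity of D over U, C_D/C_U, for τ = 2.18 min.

0.336

For first-order series with pure A initially, C_D(τ) = k₁C_{A0}/(k₂−k₁)·(e^(−k₁τ) − e^(−k₂τ)).
e^(−k₁τ) = e^(−0.0602×2.18) = e^(−0.1312) = 0.8770; e^(−k₂τ) = e^(−3.750) = 0.02353.
C_D = 0.0602×0.817/(1.72−0.0602) × (0.8770−0.02353) = 0.02963×0.8535 = 0.02529 mol/dm³.
C_A = C_{A0}e^(−k₁τ) = 0.7165 mol/dm³, so C_U = C_{A0}−C_A−C_D = 0.07519 mol/dm³; C_D/C_U = 0.336.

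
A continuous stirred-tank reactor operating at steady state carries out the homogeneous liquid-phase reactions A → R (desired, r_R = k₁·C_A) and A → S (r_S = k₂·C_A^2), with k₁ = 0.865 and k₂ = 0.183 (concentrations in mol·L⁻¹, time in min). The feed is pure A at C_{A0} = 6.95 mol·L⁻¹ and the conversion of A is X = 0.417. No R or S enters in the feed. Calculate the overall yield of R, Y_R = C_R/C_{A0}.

0.225

Exit C_A = C_{A0}(1−X) = 6.95×0.583 = 4.052 mol·L⁻¹.
In a CSTR the entire volume is at exit conditions, so r_R = 0.865×4.052 = 3.505 and r_S = 0.183×4.052^2 = 3.004.
Fraction of consumed A going to R: r_R/(r_R+r_S) = 0.5384.
C_R = 0.5384·C_{A0}·X = 0.5384×6.95×0.417 = 1.56 mol·L⁻¹; Y_R = C_R/C_{A0} = 0.225.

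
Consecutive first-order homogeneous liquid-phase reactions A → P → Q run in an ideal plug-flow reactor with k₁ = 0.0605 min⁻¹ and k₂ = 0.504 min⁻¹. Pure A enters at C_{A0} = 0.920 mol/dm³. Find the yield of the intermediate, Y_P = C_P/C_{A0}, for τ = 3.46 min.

0.0868

For first-order series with pure A initially, C_P(τ) = k₁C_{A0}/(k₂−k₁)·(e^(−k₁τ) − e^(−k₂τ)).
e^(−k₁τ) = e^(−0.0605×3.46) = e^(−0.2093) = 0.8111; e^(−k₂τ) = e^(−1.744) = 0.1748.
C_P = 0.0605×0.920/(0.504−0.0605) × (0.8111−0.1748) = 0.1255×0.6363 = 0.07985 mol/dm³.
Y_P = C_P/C_{A0} = 0.07985/0.920 = 0.0868.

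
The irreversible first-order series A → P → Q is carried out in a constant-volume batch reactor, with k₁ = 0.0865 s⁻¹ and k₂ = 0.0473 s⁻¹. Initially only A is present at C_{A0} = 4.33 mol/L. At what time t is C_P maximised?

Setting dC_P/dt = 0 gives t_opt = ln(k₂/k₁)/(k₂−k₁).
= ln(0.0473/0.0865)/(0.0473−0.0865) = ln(0.5468)/-0.03920 = -0.6036/-0.03920 = 15.4 s.

15.4 s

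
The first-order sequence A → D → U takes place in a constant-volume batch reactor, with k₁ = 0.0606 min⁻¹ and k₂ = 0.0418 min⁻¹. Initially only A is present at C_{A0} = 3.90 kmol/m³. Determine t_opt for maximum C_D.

For first-order series the maximum of C_D occurs at t_opt = ln(k₂/k₁)/(k₂−k₁).
= ln(0.0418/0.0606)/(0.0418−0.0606) = ln(0.6898)/-0.01880 = -0.3714/-0.01880 = 19.8 min.

19.8 min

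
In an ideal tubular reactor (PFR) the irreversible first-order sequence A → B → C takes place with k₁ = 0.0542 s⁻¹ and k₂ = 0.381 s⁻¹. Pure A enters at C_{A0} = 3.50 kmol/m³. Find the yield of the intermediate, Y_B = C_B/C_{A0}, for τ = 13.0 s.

0.0808

Solving the coupled first-order balances gives C_B(τ) = [k₁/(k₂−k₁)]·C_{A0}·(e^(−k₁τ) − e^(−k₂τ)).
e^(−k₁τ) = e^(−0.0542×13.0) = e^(−0.7046) = 0.4943; e^(−k₂τ) = e^(−4.953) = 0.007062.
C_B = 0.0542×3.50/(0.381−0.0542) × (0.4943−0.007062) = 0.5805×0.4872 = 0.2828 kmol/m³.
Y_B = C_B/C_{A0} = 0.2828/3.50 = 0.0808.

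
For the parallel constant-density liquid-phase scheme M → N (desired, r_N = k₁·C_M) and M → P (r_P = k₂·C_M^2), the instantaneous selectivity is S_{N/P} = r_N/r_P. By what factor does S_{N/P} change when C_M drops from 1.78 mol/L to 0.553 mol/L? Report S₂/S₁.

S_{N/P} = (k₁/k₂)·C_M⁻¹, so S₂/S₁ = (C_{M,2}/C_{M,1})⁻¹.
= 1.78/0.553 = 3.22.
Selectivity toward N rises as C_M falls — low-concentration operation is favoured.

3.22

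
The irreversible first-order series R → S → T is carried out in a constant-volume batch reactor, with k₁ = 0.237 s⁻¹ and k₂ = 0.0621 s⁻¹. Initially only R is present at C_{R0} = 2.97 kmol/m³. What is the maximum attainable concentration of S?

At the optimum, C_{S,max}/C_{R0} = (k₁/k₂)^[k₂/(k₂−k₁)].
= (0.237/0.0621)^(0.0621/(0.0621−0.237)) = (3.816)^(-0.3551) = 0.6216.
C_{S,max} = 0.6216×2.97 = 1.85 kmol/m³.

1.85 kmol/m³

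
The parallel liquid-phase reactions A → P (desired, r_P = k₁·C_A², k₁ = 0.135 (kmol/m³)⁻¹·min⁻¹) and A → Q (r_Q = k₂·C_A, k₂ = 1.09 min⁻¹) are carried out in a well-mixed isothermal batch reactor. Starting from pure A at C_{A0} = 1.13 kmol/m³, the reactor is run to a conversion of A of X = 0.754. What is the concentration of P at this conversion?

0.0677 kmol/m³

C_A = C_{A0}(1−X) = 0.2780 kmol/m³.
Along a PFR/batch, dC_Q/dC_A = −r_Q/(r_P+r_Q) = −k₂/(k₂+k₁·C_A).
Integrating from C_{A0} to C_A: C_Q = (1.09/0.135)·ln[(1.09+0.135·1.13)/(1.09+0.135·0.278)] = 8.074·ln(1.243/1.128) = 0.7843 kmol/m³.
Then C_P = (C_{A0}−C_A) − C_Q = 0.8520 − 0.7843 = 0.06771 kmol/m³.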